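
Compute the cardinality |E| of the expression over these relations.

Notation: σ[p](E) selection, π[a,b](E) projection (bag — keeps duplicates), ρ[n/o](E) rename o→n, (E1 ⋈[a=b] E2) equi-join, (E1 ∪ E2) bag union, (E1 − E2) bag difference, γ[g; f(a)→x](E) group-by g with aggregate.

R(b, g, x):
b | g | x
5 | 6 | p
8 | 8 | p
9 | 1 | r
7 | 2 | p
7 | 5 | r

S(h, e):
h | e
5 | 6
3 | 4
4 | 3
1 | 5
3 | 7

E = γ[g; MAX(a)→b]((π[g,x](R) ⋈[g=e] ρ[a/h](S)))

Row counts bottom-up:
  R → 5
  π[g,x](R) → 5
  S → 5
  ρ[a/h](S) → 5
  (π[g,x](R) ⋈[g=e] ρ[a/h](S)) → 2
  γ[g; MAX(a)→b]((π[g,x](R) ⋈[g=e] ρ[a/h](S))) → 2

|E| = 2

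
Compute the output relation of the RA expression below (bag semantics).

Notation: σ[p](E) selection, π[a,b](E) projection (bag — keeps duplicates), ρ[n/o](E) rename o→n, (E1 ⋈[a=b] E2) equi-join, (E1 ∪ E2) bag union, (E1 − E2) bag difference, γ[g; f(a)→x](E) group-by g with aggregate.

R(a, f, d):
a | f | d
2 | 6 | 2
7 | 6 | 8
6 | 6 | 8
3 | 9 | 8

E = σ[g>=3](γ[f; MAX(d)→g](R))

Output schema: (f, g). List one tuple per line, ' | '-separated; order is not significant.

Row counts bottom-up:
  R → 4
  γ[f; MAX(d)→g](R) → 2
  σ[g>=3](γ[f; MAX(d)→g](R)) → 2

== RESULT ==
f | g
6 | 8
9 | 8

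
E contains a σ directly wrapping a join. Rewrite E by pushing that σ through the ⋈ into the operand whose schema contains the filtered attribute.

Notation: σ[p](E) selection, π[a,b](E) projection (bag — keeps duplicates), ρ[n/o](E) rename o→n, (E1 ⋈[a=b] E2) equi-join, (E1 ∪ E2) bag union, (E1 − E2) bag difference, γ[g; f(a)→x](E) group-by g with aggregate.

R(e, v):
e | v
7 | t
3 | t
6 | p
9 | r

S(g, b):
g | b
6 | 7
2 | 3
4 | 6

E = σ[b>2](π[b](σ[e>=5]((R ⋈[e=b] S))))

σ filters on e, owned by the left side.
E' = σ[b>2](π[b]((σ[e>=5](R) ⋈[e=b] S)))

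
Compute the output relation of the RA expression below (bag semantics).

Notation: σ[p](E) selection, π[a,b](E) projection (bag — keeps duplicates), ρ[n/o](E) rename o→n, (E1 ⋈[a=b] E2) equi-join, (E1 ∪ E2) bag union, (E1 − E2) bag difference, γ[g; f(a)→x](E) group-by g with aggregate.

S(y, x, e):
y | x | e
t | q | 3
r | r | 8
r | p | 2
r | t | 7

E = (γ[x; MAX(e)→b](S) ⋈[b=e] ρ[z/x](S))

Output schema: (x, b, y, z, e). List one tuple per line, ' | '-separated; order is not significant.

Subexpression sizes:
  S → 4
  γ[x; MAX(e)→b](S) → 4
  S → 4
  ρ[z/x](S) → 4
  (γ[x; MAX(e)→b](S) ⋈[b=e] ρ[z/x](S)) → 4

== RESULT ==
x | b | y | z | e
p | 2 | r | p | 2
q | 3 | t | q | 3
r | 8 | r | r | 8
t | 7 | r | t | 7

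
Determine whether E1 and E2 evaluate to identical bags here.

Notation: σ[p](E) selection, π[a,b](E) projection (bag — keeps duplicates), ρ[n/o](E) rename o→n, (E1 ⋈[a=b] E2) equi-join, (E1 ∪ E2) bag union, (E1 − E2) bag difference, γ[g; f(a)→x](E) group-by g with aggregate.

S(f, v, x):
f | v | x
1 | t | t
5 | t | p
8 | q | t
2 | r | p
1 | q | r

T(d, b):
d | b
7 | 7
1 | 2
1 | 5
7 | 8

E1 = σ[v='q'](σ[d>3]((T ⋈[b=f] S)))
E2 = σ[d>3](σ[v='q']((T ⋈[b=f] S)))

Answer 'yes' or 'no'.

E1 per-node cardinality:
  T → 4
  S → 5
  (T ⋈[b=f] S) → 3
  σ[d>3]((T ⋈[b=f] S)) → 1
  σ[v='q'](σ[d>3]((T ⋈[b=f] S))) → 1
E2 per-node cardinality:
  T → 4
  S → 5
  (T ⋈[b=f] S) → 3
  σ[v='q']((T ⋈[b=f] S)) → 1
  σ[d>3](σ[v='q']((T ⋈[b=f] S))) → 1

E1 and E2 produce the same multiset:
d | b | f | v | x
7 | 8 | 8 | q | t

yes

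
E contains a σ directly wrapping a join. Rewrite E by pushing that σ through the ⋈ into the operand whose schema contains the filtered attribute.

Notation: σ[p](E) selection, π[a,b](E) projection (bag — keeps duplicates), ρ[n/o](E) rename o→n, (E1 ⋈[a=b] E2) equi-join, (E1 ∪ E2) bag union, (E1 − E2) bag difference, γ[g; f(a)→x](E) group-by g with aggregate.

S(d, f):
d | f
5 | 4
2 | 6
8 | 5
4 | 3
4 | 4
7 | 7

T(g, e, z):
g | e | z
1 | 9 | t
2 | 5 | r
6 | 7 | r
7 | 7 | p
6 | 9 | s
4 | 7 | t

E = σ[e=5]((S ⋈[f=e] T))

σ filters on e, owned by the right side.
E' = (S ⋈[f=e] σ[e=5](T))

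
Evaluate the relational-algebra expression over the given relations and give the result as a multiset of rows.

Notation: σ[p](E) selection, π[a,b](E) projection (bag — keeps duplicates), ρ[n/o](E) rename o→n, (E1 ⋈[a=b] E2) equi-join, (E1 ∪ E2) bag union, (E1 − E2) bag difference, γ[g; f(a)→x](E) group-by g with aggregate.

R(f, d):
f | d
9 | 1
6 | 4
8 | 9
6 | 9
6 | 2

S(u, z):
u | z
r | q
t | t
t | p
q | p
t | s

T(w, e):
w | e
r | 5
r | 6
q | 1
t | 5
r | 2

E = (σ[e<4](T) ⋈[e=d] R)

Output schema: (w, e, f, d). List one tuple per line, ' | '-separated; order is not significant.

Subexpression sizes:
  T → 5
  σ[e<4](T) → 2
  R → 5
  (σ[e<4](T) ⋈[e=d] R) → 2

== RESULT ==
w | e | f | d
q | 1 | 9 | 1
r | 2 | 6 | 2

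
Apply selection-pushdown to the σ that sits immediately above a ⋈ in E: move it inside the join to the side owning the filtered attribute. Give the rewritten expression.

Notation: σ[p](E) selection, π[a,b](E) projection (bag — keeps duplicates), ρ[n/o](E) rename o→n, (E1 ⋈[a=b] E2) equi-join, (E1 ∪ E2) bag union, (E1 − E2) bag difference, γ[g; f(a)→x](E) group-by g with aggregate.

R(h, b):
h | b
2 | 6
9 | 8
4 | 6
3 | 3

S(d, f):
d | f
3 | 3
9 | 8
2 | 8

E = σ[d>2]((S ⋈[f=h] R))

σ filters on d, owned by the left side.
E' = (σ[d>2](S) ⋈[f=h] R)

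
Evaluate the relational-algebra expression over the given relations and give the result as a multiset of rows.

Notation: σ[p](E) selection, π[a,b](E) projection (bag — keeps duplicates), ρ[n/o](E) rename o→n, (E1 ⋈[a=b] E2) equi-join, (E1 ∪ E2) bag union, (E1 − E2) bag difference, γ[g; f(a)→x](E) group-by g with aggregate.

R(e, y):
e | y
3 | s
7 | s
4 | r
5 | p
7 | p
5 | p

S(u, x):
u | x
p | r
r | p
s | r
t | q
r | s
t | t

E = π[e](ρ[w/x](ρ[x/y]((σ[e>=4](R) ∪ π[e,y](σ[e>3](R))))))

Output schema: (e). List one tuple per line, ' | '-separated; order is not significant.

Per-node cardinality:
  R → 6
  σ[e>=4](R) → 5
  R → 6
  σ[e>3](R) → 5
  π[e,y](σ[e>3](R)) → 5
  (σ[e>=4](R) ∪ π[e,y](σ[e>3](R))) → 10
  ρ[x/y]((σ[e>=4](R) ∪ π[e,y](σ[e>3](R)))) → 10
  ρ[w/x](ρ[x/y]((σ[e>=4](R) ∪ π[e,y](σ[e>3](R))))) → 10
  π[e](ρ[w/x](ρ[x/y]((σ[e>=4](R) ∪ π[e,y](σ[e>3](R)))))) → 10

== RESULT ==
e
4
4
5
5
5
5
7
7
7
7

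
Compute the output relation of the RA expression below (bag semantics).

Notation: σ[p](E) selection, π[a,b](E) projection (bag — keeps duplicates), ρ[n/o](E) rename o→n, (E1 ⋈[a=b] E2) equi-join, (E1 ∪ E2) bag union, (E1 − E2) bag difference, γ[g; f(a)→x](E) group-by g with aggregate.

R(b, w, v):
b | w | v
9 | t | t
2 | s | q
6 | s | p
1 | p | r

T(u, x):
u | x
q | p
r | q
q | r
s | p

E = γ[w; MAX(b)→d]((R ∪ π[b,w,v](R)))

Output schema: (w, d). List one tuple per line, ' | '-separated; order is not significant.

Subexpression sizes:
  R → 4
  R → 4
  π[b,w,v](R) → 4
  (R ∪ π[b,w,v](R)) → 8
  γ[w; MAX(b)→d]((R ∪ π[b,w,v](R))) → 3

== RESULT ==
w | d
p | 1
s | 6
t | 9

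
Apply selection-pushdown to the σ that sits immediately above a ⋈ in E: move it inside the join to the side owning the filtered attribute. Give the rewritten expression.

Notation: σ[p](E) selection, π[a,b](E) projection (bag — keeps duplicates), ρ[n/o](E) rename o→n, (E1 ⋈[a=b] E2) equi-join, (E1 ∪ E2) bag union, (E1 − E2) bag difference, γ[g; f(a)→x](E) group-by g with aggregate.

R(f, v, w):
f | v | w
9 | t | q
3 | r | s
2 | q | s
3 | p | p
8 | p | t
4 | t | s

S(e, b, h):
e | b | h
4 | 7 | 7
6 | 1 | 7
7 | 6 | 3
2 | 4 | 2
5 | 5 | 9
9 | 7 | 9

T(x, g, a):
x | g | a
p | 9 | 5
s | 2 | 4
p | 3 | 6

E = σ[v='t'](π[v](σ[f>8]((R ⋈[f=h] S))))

σ filters on f, owned by the left side.
E' = σ[v='t'](π[v]((σ[f>8](R) ⋈[f=h] S)))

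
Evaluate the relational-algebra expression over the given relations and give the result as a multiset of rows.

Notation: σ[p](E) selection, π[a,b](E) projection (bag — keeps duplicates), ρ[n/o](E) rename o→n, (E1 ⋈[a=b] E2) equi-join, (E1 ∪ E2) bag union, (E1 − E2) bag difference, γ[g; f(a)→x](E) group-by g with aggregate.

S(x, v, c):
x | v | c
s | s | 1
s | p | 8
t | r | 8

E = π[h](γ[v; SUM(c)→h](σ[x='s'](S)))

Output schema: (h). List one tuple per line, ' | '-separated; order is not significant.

Subexpression sizes:
  S → 3
  σ[x='s'](S) → 2
  γ[v; SUM(c)→h](σ[x='s'](S)) → 2
  π[h](γ[v; SUM(c)→h](σ[x='s'](S))) → 2

== RESULT ==
h
1
8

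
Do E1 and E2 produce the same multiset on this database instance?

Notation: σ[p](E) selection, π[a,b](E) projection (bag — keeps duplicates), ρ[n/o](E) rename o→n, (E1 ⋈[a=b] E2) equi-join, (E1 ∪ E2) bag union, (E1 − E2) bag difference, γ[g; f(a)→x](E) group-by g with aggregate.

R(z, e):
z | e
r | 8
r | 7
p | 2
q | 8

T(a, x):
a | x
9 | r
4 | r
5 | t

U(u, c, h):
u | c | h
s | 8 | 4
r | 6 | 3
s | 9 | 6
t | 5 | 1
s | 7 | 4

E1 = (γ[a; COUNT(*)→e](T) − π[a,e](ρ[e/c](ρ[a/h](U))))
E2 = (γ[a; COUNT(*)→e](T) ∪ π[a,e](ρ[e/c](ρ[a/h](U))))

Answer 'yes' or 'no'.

E1 stepwise |·|:
  T → 3
  γ[a; COUNT(*)→e](T) → 3
  U → 5
  ρ[a/h](U) → 5
  ρ[e/c](ρ[a/h](U)) → 5
  π[a,e](ρ[e/c](ρ[a/h](U))) → 5
  (γ[a; COUNT(*)→e](T) − π[a,e](ρ[e/c](ρ[a/h](U)))) → 3
E2 stepwise |·|:
  T → 3
  γ[a; COUNT(*)→e](T) → 3
  U → 5
  ρ[a/h](U) → 5
  ρ[e/c](ρ[a/h](U)) → 5
  π[a,e](ρ[e/c](ρ[a/h](U))) → 5
  (γ[a; COUNT(*)→e](T) ∪ π[a,e](ρ[e/c](ρ[a/h](U)))) → 8

E1 result:
a | e
4 | 1
5 | 1
9 | 1
E2 result:
a | e
1 | 5
3 | 6
4 | 1
4 | 7
4 | 8
5 | 1
6 | 9
9 | 1
Witness: (1, 5) appears 0× in E1 but 1× in E2.

no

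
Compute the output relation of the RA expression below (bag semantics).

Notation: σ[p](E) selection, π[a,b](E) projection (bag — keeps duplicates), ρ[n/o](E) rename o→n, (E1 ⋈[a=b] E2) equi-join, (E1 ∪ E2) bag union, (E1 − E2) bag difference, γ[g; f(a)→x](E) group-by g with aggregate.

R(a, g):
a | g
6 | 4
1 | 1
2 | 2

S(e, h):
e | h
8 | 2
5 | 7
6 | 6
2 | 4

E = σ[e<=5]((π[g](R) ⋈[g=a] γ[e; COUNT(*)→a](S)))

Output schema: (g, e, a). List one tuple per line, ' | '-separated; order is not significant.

Per-node cardinality:
  R → 3
  π[g](R) → 3
  S → 4
  γ[e; COUNT(*)→a](S) → 4
  (π[g](R) ⋈[g=a] γ[e; COUNT(*)→a](S)) → 4
  σ[e<=5]((π[g](R) ⋈[g=a] γ[e; COUNT(*)→a](S))) → 2

== RESULT ==
g | e | a
1 | 2 | 1
1 | 5 | 1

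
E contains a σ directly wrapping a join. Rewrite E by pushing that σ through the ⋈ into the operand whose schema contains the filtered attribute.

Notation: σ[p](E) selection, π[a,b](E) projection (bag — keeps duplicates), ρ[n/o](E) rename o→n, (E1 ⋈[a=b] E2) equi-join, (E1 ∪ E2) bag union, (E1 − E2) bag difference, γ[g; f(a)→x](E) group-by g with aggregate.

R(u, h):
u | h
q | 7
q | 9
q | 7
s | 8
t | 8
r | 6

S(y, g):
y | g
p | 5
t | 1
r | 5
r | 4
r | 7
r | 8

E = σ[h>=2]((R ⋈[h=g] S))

σ filters on h, owned by the left side.
E' = (σ[h>=2](R) ⋈[h=g] S)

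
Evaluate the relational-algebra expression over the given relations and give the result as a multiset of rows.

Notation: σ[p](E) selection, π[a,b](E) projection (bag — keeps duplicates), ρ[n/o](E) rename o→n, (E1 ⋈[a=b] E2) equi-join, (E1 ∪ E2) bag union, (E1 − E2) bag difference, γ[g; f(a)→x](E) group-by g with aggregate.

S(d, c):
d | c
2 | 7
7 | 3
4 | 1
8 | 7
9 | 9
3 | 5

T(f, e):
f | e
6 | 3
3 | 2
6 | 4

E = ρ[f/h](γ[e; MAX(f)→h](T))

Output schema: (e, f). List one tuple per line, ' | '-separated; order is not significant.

Subexpression sizes:
  T → 3
  γ[e; MAX(f)→h](T) → 3
  ρ[f/h](γ[e; MAX(f)→h](T)) → 3

== RESULT ==
e | f
2 | 3
3 | 6
4 | 6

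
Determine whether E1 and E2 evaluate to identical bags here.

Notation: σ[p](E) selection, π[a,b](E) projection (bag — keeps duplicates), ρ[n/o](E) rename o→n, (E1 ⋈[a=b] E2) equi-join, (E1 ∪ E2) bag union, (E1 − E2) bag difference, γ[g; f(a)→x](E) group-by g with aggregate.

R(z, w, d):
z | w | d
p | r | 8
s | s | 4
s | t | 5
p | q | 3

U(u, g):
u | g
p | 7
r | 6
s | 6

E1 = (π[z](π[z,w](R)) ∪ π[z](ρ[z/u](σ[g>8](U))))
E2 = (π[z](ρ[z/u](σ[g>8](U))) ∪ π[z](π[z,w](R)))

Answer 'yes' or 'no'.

E1 per-node cardinality:
  R → 4
  π[z,w](R) → 4
  π[z](π[z,w](R)) → 4
  U → 3
  σ[g>8](U) → 0
  ρ[z/u](σ[g>8](U)) → 0
  π[z](ρ[z/u](σ[g>8](U))) → 0
  (π[z](π[z,w](R)) ∪ π[z](ρ[z/u](σ[g>8](U)))) → 4
E2 per-node cardinality:
  U → 3
  σ[g>8](U) → 0
  ρ[z/u](σ[g>8](U)) → 0
  π[z](ρ[z/u](σ[g>8](U))) → 0
  R → 4
  π[z,w](R) → 4
  π[z](π[z,w](R)) → 4
  (π[z](ρ[z/u](σ[g>8](U))) ∪ π[z](π[z,w](R))) → 4

E1 and E2 produce the same multiset:
z
p
p
s
s

yes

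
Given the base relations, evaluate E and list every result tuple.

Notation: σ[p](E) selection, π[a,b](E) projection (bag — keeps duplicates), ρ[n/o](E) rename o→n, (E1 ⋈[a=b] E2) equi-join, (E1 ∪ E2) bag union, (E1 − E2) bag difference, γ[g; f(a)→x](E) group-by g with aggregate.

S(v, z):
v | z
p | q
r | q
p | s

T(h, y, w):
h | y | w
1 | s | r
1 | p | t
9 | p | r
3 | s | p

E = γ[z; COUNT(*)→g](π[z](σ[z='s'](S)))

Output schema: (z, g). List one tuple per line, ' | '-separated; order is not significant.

Stepwise |·|:
  S → 3
  σ[z='s'](S) → 1
  π[z](σ[z='s'](S)) → 1
  γ[z; COUNT(*)→g](π[z](σ[z='s'](S))) → 1

== RESULT ==
z | g
s | 1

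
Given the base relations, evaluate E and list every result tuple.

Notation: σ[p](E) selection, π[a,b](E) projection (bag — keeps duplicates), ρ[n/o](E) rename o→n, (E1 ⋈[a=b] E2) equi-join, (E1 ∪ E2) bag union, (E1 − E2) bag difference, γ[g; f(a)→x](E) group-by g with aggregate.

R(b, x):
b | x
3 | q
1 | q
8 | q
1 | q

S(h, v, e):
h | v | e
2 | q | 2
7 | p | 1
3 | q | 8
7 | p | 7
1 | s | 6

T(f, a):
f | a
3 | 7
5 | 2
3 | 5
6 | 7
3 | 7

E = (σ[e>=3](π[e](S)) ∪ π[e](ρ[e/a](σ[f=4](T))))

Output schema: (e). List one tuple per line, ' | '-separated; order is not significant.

Row counts bottom-up:
  S → 5
  π[e](S) → 5
  σ[e>=3](π[e](S)) → 3
  T → 5
  σ[f=4](T) → 0
  ρ[e/a](σ[f=4](T)) → 0
  π[e](ρ[e/a](σ[f=4](T))) → 0
  (σ[e>=3](π[e](S)) ∪ π[e](ρ[e/a](σ[f=4](T)))) → 3

== RESULT ==
e
6
7
8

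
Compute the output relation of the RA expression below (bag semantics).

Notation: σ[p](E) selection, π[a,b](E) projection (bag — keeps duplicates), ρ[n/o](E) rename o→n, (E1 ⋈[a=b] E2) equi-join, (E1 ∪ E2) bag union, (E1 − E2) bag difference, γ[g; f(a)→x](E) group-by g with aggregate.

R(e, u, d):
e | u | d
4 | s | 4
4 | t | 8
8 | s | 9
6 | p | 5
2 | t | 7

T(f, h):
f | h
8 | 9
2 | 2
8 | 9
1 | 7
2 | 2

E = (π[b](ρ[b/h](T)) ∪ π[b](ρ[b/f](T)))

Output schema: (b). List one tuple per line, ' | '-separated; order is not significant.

Subexpression sizes:
  T → 5
  ρ[b/h](T) → 5
  π[b](ρ[b/h](T)) → 5
  T → 5
  ρ[b/f](T) → 5
  π[b](ρ[b/f](T)) → 5
  (π[b](ρ[b/h](T)) ∪ π[b](ρ[b/f](T))) → 10

== RESULT ==
b
1
2
2
2
2
7
8
8
9
9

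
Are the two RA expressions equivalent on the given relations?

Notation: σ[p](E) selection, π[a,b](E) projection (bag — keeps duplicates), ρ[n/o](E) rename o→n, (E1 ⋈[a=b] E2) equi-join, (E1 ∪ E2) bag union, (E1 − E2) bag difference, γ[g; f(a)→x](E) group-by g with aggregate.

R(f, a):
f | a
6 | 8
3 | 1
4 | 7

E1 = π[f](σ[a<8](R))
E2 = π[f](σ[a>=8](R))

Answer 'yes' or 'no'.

E1 subexpression sizes:
  R → 3
  σ[a<8](R) → 2
  π[f](σ[a<8](R)) → 2
E2 subexpression sizes:
  R → 3
  σ[a>=8](R) → 1
  π[f](σ[a>=8](R)) → 1

E1 result:
f
3
4
E2 result:
f
6
Witness: (6,) appears 0× in E1 but 1× in E2.

no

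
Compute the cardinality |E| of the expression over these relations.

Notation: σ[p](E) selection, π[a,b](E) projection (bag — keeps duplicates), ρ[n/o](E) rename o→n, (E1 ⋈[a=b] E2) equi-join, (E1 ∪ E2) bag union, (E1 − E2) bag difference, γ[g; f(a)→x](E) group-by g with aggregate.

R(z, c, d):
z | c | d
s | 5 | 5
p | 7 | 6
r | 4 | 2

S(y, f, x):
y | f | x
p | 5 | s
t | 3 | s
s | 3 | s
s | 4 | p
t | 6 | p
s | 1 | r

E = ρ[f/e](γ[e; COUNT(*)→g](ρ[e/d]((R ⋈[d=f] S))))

Row counts bottom-up:
  R → 3
  S → 6
  (R ⋈[d=f] S) → 2
  ρ[e/d]((R ⋈[d=f] S)) → 2
  γ[e; COUNT(*)→g](ρ[e/d]((R ⋈[d=f] S))) → 2
  ρ[f/e](γ[e; COUNT(*)→g](ρ[e/d]((R ⋈[d=f] S)))) → 2

|E| = 2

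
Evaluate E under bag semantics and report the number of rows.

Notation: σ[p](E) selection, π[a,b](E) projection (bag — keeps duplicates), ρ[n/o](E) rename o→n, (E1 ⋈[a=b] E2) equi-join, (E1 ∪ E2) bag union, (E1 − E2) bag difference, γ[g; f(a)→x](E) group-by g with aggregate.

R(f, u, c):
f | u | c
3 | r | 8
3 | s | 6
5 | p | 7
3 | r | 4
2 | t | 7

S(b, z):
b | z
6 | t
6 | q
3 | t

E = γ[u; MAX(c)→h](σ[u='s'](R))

Per-node cardinality:
  R → 5
  σ[u='s'](R) → 1
  γ[u; MAX(c)→h](σ[u='s'](R)) → 1

|E| = 1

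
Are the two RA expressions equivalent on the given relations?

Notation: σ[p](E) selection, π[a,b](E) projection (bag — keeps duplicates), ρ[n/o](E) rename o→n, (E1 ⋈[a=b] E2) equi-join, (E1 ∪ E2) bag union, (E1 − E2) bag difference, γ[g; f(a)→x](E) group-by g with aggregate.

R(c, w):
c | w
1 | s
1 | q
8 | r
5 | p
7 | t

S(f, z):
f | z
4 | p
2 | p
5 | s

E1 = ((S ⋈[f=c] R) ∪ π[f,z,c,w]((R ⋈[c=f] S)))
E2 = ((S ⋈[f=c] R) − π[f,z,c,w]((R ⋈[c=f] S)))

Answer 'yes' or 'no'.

E1 per-node cardinality:
  S → 3
  R → 5
  (S ⋈[f=c] R) → 1
  R → 5
  S → 3
  (R ⋈[c=f] S) → 1
  π[f,z,c,w]((R ⋈[c=f] S)) → 1
  ((S ⋈[f=c] R) ∪ π[f,z,c,w]((R ⋈[c=f] S))) → 2
E2 per-node cardinality:
  S → 3
  R → 5
  (S ⋈[f=c] R) → 1
  R → 5
  S → 3
  (R ⋈[c=f] S) → 1
  π[f,z,c,w]((R ⋈[c=f] S)) → 1
  ((S ⋈[f=c] R) − π[f,z,c,w]((R ⋈[c=f] S))) → 0

E1 result:
f | z | c | w
5 | s | 5 | p
5 | s | 5 | p
E2 result:
f | z | c | w
(0 rows)
Witness: (5, 's', 5, 'p') appears 2× in E1 but 0× in E2.

no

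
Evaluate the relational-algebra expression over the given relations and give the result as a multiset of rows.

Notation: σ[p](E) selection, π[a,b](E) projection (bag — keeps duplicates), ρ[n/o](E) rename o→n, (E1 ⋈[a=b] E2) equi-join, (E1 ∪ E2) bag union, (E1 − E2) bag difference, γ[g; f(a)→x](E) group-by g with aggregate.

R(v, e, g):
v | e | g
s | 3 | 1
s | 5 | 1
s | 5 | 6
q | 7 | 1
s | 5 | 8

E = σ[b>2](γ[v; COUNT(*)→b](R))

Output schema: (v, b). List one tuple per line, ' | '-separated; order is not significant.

Per-node cardinality:
  R → 5
  γ[v; COUNT(*)→b](R) → 2
  σ[b>2](γ[v; COUNT(*)→b](R)) → 1

== RESULT ==
v | b
s | 4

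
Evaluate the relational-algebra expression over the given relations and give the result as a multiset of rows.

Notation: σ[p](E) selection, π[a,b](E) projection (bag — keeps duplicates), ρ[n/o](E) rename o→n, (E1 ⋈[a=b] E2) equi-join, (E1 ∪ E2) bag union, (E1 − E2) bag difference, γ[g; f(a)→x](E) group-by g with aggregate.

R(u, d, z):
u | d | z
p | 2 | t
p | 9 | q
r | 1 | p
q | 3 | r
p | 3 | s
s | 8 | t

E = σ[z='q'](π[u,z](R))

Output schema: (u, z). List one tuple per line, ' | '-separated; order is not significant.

Row counts bottom-up:
  R → 6
  π[u,z](R) → 6
  σ[z='q'](π[u,z](R)) → 1

== RESULT ==
u | z
p | q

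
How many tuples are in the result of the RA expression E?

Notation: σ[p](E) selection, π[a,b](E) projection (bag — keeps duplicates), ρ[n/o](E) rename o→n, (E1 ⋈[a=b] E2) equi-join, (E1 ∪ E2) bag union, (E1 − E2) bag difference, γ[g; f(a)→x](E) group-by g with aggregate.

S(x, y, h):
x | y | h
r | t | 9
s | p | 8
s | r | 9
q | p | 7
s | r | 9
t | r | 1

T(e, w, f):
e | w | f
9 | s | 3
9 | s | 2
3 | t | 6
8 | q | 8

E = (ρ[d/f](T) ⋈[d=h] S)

Subexpression sizes:
  T → 4
  ρ[d/f](T) → 4
  S → 6
  (ρ[d/f](T) ⋈[d=h] S) → 1

|E| = 1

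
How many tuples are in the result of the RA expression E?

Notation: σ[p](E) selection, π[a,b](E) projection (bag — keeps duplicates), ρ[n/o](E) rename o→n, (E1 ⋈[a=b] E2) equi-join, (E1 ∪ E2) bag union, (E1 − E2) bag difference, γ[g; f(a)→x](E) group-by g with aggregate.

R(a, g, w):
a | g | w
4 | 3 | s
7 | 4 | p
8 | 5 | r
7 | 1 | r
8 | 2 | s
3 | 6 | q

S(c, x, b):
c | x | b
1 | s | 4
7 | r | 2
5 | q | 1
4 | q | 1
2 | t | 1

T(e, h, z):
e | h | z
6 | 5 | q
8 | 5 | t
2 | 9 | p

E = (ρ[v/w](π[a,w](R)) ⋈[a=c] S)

Row counts bottom-up:
  R → 6
  π[a,w](R) → 6
  ρ[v/w](π[a,w](R)) → 6
  S → 5
  (ρ[v/w](π[a,w](R)) ⋈[a=c] S) → 3

|E| = 3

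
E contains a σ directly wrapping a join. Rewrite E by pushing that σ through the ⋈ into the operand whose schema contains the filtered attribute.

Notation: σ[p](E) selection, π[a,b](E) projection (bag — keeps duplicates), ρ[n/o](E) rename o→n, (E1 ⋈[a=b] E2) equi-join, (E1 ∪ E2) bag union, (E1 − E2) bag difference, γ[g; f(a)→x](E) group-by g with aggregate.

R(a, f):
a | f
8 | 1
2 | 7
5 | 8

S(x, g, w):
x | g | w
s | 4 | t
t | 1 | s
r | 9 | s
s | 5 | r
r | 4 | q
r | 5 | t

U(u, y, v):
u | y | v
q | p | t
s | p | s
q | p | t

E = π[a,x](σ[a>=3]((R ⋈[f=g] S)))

σ filters on a, owned by the left side.
E' = π[a,x]((σ[a>=3](R) ⋈[f=g] S))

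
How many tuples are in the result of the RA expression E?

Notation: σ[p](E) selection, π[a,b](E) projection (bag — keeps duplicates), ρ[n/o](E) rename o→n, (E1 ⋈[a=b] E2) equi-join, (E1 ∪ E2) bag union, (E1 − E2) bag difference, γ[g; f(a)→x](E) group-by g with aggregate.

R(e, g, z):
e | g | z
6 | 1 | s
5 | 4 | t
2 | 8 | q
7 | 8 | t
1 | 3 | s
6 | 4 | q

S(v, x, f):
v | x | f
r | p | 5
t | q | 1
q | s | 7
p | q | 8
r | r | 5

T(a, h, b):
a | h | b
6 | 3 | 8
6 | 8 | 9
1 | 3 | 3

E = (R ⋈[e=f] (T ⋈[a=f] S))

Subexpression sizes:
  R → 6
  T → 3
  S → 5
  (T ⋈[a=f] S) → 1
  (R ⋈[e=f] (T ⋈[a=f] S)) → 1

|E| = 1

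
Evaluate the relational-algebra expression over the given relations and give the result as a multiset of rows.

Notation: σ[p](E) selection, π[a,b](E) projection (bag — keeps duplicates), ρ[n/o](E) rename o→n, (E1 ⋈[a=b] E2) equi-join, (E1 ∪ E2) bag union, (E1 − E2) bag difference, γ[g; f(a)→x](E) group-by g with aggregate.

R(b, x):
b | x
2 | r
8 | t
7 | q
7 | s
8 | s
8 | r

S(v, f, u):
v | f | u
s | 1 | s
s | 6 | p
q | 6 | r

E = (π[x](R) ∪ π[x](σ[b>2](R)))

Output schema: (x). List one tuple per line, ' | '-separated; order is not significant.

Row counts bottom-up:
  R → 6
  π[x](R) → 6
  R → 6
  σ[b>2](R) → 5
  π[x](σ[b>2](R)) → 5
  (π[x](R) ∪ π[x](σ[b>2](R))) → 11

== RESULT ==
x
q
q
r
r
r
s
s
s
s
t
t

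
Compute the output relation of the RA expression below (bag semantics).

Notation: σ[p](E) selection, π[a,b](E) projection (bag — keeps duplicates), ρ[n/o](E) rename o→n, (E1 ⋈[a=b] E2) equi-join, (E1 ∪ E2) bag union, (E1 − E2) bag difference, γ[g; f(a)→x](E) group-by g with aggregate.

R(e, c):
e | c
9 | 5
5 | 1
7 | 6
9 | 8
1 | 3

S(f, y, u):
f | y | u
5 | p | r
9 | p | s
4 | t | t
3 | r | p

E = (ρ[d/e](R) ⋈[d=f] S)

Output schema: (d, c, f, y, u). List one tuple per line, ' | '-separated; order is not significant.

Subexpression sizes:
  R → 5
  ρ[d/e](R) → 5
  S → 4
  (ρ[d/e](R) ⋈[d=f] S) → 3

== RESULT ==
d | c | f | y | u
5 | 1 | 5 | p | r
9 | 5 | 9 | p | s
9 | 8 | 9 | p | s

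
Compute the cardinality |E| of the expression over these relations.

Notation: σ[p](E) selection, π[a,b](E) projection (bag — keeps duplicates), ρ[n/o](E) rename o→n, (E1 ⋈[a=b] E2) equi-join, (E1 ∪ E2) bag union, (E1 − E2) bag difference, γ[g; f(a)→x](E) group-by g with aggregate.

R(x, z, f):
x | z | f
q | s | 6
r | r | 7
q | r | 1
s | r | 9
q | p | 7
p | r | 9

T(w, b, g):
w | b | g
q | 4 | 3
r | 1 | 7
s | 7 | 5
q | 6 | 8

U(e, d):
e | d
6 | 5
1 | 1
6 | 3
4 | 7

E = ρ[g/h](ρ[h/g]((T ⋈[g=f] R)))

Row counts bottom-up:
  T → 4
  R → 6
  (T ⋈[g=f] R) → 2
  ρ[h/g]((T ⋈[g=f] R)) → 2
  ρ[g/h](ρ[h/g]((T ⋈[g=f] R))) → 2

|E| = 2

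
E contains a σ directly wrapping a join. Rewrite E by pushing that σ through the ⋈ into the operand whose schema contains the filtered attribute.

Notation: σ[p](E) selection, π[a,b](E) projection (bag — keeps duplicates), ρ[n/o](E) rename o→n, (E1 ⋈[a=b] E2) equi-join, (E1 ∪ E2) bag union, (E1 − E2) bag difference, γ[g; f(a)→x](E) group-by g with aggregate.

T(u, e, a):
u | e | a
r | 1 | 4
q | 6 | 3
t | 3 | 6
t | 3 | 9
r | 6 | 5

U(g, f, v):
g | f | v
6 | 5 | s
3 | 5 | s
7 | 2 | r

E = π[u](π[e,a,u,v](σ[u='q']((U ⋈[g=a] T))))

σ filters on u, owned by the right side.
E' = π[u](π[e,a,u,v]((U ⋈[g=a] σ[u='q'](T))))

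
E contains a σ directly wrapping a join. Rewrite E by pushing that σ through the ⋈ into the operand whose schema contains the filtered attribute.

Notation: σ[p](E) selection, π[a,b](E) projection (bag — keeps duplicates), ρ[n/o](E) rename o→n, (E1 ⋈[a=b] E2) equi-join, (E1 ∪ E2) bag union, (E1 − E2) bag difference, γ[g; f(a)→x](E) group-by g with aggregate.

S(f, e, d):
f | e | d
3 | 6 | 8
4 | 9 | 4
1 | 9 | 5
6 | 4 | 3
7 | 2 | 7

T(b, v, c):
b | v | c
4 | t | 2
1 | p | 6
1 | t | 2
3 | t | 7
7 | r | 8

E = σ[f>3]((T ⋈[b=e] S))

σ filters on f, owned by the right side.
E' = (T ⋈[b=e] σ[f>3](S))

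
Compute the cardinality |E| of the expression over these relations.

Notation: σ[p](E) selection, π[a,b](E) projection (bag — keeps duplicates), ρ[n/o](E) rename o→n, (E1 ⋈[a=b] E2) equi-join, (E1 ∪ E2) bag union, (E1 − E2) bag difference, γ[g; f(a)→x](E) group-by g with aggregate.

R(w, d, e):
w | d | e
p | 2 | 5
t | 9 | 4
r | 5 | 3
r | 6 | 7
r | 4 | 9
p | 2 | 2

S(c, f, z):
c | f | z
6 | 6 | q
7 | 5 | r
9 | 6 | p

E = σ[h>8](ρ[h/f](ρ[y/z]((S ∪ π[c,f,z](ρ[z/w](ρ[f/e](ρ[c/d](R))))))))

Stepwise |·|:
  S → 3
  R → 6
  ρ[c/d](R) → 6
  ρ[f/e](ρ[c/d](R)) → 6
  ρ[z/w](ρ[f/e](ρ[c/d](R))) → 6
  π[c,f,z](ρ[z/w](ρ[f/e](ρ[c/d](R)))) → 6
  (S ∪ π[c,f,z](ρ[z/w](ρ[f/e](ρ[c/d](R))))) → 9
  ρ[y/z]((S ∪ π[c,f,z](ρ[z/w](ρ[f/e](ρ[c/d](R)))))) → 9
  ρ[h/f](ρ[y/z]((S ∪ π[c,f,z](ρ[z/w](ρ[f/e](ρ[c/d](R))))))) → 9
  σ[h>8](ρ[h/f](ρ[y/z]((S ∪ π[c,f,z](ρ[z/w](ρ[f/e](ρ[c/d](R)))))))) → 1

|E| = 1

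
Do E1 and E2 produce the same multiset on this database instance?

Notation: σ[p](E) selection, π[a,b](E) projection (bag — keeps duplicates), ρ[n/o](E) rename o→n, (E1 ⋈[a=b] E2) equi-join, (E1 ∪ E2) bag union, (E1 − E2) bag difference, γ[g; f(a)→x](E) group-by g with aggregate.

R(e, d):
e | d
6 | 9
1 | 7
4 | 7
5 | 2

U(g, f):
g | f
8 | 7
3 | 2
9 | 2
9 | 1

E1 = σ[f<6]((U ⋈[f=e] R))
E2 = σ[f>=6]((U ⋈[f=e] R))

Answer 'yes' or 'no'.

E1 row counts bottom-up:
  U → 4
  R → 4
  (U ⋈[f=e] R) → 1
  σ[f<6]((U ⋈[f=e] R)) → 1
E2 row counts bottom-up:
  U → 4
  R → 4
  (U ⋈[f=e] R) → 1
  σ[f>=6]((U ⋈[f=e] R)) → 0

E1 result:
g | f | e | d
9 | 1 | 1 | 7
E2 result:
g | f | e | d
(0 rows)
Witness: (9, 1, 1, 7) appears 1× in E1 but 0× in E2.

no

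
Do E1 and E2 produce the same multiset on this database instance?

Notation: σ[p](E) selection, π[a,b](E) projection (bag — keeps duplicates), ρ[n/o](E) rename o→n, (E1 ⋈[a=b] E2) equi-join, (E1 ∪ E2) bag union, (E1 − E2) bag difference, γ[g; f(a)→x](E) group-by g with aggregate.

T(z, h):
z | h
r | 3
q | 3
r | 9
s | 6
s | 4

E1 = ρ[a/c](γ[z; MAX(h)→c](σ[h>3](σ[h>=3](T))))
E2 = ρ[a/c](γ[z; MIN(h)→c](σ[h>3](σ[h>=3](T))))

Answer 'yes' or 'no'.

E1 subexpression sizes:
  T → 5
  σ[h>=3](T) → 5
  σ[h>3](σ[h>=3](T)) → 3
  γ[z; MAX(h)→c](σ[h>3](σ[h>=3](T))) → 2
  ρ[a/c](γ[z; MAX(h)→c](σ[h>3](σ[h>=3](T)))) → 2
E2 subexpression sizes:
  T → 5
  σ[h>=3](T) → 5
  σ[h>3](σ[h>=3](T)) → 3
  γ[z; MIN(h)→c](σ[h>3](σ[h>=3](T))) → 2
  ρ[a/c](γ[z; MIN(h)→c](σ[h>3](σ[h>=3](T)))) → 2

E1 result:
z | a
r | 9
s | 6
E2 result:
z | a
r | 9
s | 4
Witness: ('s', 4) appears 0× in E1 but 1× in E2.

no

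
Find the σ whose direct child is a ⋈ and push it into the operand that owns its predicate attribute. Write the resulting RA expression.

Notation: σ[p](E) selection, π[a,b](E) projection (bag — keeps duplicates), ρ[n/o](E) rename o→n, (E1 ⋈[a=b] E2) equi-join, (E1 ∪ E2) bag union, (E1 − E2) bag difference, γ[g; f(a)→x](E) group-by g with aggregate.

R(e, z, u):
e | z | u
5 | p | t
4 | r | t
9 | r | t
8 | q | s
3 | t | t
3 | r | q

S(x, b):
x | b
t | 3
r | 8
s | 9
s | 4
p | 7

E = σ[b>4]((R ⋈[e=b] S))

σ filters on b, owned by the right side.
E' = (R ⋈[e=b] σ[b>4](S))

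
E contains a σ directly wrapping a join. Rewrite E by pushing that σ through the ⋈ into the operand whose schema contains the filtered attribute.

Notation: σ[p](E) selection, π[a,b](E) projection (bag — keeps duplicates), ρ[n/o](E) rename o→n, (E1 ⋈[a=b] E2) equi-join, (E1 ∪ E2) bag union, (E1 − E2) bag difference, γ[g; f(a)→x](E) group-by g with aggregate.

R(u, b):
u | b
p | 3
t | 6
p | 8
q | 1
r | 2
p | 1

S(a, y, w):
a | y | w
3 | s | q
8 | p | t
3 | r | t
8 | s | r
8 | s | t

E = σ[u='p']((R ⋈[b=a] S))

σ filters on u, owned by the left side.
E' = (σ[u='p'](R) ⋈[b=a] S)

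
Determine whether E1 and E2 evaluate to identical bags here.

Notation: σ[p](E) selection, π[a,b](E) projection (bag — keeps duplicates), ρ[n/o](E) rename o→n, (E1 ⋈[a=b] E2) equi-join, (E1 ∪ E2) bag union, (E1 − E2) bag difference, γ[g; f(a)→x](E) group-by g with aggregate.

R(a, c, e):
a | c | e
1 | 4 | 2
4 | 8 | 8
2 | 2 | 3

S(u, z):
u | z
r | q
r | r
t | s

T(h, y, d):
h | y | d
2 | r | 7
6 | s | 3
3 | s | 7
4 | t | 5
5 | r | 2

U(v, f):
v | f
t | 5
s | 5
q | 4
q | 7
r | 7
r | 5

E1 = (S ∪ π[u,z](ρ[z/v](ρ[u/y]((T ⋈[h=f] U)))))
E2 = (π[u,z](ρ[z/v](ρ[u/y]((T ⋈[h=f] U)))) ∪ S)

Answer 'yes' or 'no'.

E1 subexpression sizes:
  S → 3
  T → 5
  U → 6
  (T ⋈[h=f] U) → 4
  ρ[u/y]((T ⋈[h=f] U)) → 4
  ρ[z/v](ρ[u/y]((T ⋈[h=f] U))) → 4
  π[u,z](ρ[z/v](ρ[u/y]((T ⋈[h=f] U)))) → 4
  (S ∪ π[u,z](ρ[z/v](ρ[u/y]((T ⋈[h=f] U))))) → 7
E2 subexpression sizes:
  T → 5
  U → 6
  (T ⋈[h=f] U) → 4
  ρ[u/y]((T ⋈[h=f] U)) → 4
  ρ[z/v](ρ[u/y]((T ⋈[h=f] U))) → 4
  π[u,z](ρ[z/v](ρ[u/y]((T ⋈[h=f] U)))) → 4
  S → 3
  (π[u,z](ρ[z/v](ρ[u/y]((T ⋈[h=f] U)))) ∪ S) → 7

E1 and E2 produce the same multiset:
u | z
r | q
r | r
r | r
r | s
r | t
t | q
t | s

yes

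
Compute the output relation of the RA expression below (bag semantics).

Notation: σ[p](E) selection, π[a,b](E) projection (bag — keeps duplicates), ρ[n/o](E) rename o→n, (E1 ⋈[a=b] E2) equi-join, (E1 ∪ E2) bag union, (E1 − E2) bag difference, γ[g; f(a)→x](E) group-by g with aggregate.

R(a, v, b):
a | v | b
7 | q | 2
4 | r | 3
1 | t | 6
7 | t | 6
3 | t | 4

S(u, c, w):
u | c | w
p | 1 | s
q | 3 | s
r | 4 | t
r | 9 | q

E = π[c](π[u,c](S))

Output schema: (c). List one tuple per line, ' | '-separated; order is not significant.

Stepwise |·|:
  S → 4
  π[u,c](S) → 4
  π[c](π[u,c](S)) → 4

== RESULT ==
c
1
3
4
9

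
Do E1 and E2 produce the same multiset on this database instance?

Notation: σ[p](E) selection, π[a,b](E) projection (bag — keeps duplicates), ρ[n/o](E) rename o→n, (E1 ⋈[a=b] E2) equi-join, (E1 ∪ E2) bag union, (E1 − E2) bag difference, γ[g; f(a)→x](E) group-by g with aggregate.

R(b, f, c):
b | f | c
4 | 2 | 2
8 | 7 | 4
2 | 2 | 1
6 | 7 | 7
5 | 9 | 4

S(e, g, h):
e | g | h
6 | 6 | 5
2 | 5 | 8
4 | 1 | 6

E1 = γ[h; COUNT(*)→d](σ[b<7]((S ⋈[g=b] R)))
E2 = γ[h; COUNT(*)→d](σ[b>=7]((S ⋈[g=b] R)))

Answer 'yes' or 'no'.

E1 subexpression sizes:
  S → 3
  R → 5
  (S ⋈[g=b] R) → 2
  σ[b<7]((S ⋈[g=b] R)) → 2
  γ[h; COUNT(*)→d](σ[b<7]((S ⋈[g=b] R))) → 2
E2 subexpression sizes:
  S → 3
  R → 5
  (S ⋈[g=b] R) → 2
  σ[b>=7]((S ⋈[g=b] R)) → 0
  γ[h; COUNT(*)→d](σ[b>=7]((S ⋈[g=b] R))) → 0

E1 result:
h | d
5 | 1
8 | 1
E2 result:
h | d
(0 rows)
Witness: (5, 1) appears 1× in E1 but 0× in E2.

no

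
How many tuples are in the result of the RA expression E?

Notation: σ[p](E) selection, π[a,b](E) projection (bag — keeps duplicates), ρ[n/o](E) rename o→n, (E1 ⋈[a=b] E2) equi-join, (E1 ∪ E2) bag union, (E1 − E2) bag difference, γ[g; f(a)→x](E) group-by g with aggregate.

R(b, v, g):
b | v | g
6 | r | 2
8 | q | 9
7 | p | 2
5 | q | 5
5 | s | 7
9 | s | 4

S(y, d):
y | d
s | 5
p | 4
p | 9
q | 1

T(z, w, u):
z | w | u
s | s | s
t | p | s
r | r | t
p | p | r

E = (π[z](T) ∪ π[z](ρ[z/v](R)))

Subexpression sizes:
  T → 4
  π[z](T) → 4
  R → 6
  ρ[z/v](R) → 6
  π[z](ρ[z/v](R)) → 6
  (π[z](T) ∪ π[z](ρ[z/v](R))) → 10

|E| = 10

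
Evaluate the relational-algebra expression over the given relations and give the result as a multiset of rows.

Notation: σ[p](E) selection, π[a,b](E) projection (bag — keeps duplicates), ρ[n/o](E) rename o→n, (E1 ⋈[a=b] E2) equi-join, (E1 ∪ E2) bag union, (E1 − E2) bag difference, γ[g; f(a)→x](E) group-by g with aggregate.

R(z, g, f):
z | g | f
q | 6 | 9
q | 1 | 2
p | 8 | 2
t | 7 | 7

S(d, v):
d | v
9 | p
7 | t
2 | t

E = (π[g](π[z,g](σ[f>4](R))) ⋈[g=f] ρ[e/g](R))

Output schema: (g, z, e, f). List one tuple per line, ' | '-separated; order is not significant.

Row counts bottom-up:
  R → 4
  σ[f>4](R) → 2
  π[z,g](σ[f>4](R)) → 2
  π[g](π[z,g](σ[f>4](R))) → 2
  R → 4
  ρ[e/g](R) → 4
  (π[g](π[z,g](σ[f>4](R))) ⋈[g=f] ρ[e/g](R)) → 1

== RESULT ==
g | z | e | f
7 | t | 7 | 7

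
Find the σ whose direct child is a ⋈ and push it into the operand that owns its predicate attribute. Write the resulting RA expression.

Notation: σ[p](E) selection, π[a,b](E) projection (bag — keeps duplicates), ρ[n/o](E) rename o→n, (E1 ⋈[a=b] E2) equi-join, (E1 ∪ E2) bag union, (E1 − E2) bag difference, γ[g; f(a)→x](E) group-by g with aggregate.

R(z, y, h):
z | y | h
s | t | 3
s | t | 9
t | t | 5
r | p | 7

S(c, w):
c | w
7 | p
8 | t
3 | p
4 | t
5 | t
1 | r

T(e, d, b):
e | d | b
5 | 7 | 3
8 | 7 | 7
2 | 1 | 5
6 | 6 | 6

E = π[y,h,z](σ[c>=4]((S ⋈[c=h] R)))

σ filters on c, owned by the left side.
E' = π[y,h,z]((σ[c>=4](S) ⋈[c=h] R))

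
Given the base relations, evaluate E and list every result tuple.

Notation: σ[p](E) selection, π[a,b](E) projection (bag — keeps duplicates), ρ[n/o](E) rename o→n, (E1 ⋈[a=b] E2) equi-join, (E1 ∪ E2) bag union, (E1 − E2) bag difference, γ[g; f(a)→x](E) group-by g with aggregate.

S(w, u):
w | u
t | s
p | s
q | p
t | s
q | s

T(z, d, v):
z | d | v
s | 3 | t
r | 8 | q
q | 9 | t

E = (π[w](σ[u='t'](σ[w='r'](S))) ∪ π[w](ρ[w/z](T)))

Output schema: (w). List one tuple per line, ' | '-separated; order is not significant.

Per-node cardinality:
  S → 5
  σ[w='r'](S) → 0
  σ[u='t'](σ[w='r'](S)) → 0
  π[w](σ[u='t'](σ[w='r'](S))) → 0
  T → 3
  ρ[w/z](T) → 3
  π[w](ρ[w/z](T)) → 3
  (π[w](σ[u='t'](σ[w='r'](S))) ∪ π[w](ρ[w/z](T))) → 3

== RESULT ==
w
q
r
s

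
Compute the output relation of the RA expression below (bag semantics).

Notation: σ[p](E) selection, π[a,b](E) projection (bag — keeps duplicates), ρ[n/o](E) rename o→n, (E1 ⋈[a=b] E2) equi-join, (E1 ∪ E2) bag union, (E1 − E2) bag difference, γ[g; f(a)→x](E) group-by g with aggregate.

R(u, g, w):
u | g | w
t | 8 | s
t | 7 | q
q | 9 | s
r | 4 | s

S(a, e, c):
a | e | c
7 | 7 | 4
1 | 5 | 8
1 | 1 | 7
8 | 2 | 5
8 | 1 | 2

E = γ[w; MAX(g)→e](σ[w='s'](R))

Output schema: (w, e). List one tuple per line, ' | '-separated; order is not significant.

Row counts bottom-up:
  R → 4
  σ[w='s'](R) → 3
  γ[w; MAX(g)→e](σ[w='s'](R)) → 1

== RESULT ==
w | e
s | 9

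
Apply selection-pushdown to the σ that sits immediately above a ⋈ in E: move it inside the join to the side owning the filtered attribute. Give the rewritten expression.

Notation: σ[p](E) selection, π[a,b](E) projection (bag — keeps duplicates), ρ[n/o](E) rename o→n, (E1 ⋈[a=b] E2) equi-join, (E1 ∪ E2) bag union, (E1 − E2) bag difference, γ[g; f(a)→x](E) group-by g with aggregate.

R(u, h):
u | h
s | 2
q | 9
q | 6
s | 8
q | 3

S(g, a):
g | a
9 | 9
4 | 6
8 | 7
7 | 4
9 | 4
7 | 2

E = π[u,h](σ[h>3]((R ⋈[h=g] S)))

σ filters on h, owned by the left side.
E' = π[u,h]((σ[h>3](R) ⋈[h=g] S))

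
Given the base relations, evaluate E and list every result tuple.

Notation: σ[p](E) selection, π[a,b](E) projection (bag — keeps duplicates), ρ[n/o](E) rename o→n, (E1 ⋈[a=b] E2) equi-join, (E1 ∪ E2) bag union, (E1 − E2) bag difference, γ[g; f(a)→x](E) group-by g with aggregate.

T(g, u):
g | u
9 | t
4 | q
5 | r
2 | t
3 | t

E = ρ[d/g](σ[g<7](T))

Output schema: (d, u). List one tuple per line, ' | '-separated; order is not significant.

Subexpression sizes:
  T → 5
  σ[g<7](T) → 4
  ρ[d/g](σ[g<7](T)) → 4

== RESULT ==
d | u
2 | t
3 | t
4 | q
5 | r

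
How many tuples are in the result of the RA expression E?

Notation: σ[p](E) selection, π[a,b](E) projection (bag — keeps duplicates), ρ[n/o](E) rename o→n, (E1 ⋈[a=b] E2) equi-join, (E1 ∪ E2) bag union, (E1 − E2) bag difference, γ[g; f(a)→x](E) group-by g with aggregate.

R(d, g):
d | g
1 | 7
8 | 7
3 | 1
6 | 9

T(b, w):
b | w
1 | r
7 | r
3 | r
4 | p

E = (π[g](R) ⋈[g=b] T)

Subexpression sizes:
  R → 4
  π[g](R) → 4
  T → 4
  (π[g](R) ⋈[g=b] T) → 3

|E| = 3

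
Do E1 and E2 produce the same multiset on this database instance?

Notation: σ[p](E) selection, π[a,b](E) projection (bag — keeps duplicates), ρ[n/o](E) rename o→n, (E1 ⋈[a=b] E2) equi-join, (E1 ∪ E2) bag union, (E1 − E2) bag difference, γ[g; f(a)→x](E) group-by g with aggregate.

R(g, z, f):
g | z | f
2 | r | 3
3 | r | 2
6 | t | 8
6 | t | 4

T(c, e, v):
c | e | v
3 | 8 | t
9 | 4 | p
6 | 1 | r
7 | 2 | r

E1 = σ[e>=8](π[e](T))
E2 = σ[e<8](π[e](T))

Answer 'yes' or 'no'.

E1 stepwise |·|:
  T → 4
  π[e](T) → 4
  σ[e>=8](π[e](T)) → 1
E2 stepwise |·|:
  T → 4
  π[e](T) → 4
  σ[e<8](π[e](T)) → 3

E1 result:
e
8
E2 result:
e
1
2
4
Witness: (1,) appears 0× in E1 but 1× in E2.

no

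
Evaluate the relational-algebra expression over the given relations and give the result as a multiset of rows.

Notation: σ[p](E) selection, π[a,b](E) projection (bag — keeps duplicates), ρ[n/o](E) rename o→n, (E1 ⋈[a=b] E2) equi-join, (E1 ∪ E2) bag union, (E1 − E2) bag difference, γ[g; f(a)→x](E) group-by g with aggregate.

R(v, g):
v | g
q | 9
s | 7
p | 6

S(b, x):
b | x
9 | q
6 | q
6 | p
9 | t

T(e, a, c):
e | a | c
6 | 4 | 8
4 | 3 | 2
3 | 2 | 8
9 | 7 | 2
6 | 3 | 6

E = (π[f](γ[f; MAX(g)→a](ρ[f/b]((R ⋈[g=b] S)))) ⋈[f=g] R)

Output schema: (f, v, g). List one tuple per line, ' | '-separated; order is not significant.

Per-node cardinality:
  R → 3
  S → 4
  (R ⋈[g=b] S) → 4
  ρ[f/b]((R ⋈[g=b] S)) → 4
  γ[f; MAX(g)→a](ρ[f/b]((R ⋈[g=b] S))) → 2
  π[f](γ[f; MAX(g)→a](ρ[f/b]((R ⋈[g=b] S)))) → 2
  R → 3
  (π[f](γ[f; MAX(g)→a](ρ[f/b]((R ⋈[g=b] S)))) ⋈[f=g] R) → 2

== RESULT ==
f | v | g
6 | p | 6
9 | q | 9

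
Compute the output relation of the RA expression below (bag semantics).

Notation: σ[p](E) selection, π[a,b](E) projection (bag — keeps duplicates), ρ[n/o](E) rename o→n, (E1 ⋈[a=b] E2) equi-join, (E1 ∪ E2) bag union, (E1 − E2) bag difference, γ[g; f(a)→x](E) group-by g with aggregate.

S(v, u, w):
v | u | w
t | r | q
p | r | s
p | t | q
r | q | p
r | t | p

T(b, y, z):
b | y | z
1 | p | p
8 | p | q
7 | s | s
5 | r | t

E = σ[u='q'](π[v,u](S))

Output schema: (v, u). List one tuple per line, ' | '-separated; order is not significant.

Per-node cardinality:
  S → 5
  π[v,u](S) → 5
  σ[u='q'](π[v,u](S)) → 1

== RESULT ==
v | u
r | q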